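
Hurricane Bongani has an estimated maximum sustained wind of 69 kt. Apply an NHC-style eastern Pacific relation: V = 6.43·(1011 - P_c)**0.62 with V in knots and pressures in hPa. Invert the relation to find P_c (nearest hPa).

965 hPa

ΔP = (V / 6.43)^(1/0.62) = (69/6.43)^1.613.
69/6.43 = 10.731; 10.731^1.613 ≈ 45.95 hPa.
P_c = 1011 − 45.95 = 965.05 ≈ 965 hPa.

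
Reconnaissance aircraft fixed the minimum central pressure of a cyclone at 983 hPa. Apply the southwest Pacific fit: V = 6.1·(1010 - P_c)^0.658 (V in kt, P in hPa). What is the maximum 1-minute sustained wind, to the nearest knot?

ΔP = 1010 − 983 = 27 hPa.
27^0.658 ≈ 8.747.
V ≈ 6.1 × 8.747 ≈ 53.4 kt.

53 kt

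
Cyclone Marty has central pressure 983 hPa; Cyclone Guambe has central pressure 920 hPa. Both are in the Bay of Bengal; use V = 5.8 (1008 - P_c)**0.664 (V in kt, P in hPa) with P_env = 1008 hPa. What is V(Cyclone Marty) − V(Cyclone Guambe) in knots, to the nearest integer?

-64 kt

Cyclone Marty: ΔP = 25; V ≈ 5.8 × 25^0.664 ≈ 49.17 kt.
Cyclone Guambe: ΔP = 88; V ≈ 5.8 × 88^0.664 ≈ 113.39 kt.
Difference ≈ 49.17 − 113.39 = -64.22 → -64 kt.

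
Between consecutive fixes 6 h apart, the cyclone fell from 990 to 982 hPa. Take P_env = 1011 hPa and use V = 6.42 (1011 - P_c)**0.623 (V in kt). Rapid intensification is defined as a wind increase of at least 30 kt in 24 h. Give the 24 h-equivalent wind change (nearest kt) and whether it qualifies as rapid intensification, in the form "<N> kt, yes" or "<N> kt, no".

38 kt, yes

V₁: ΔP = 21, V ≈ 6.42 × 21^0.623 ≈ 42.78 kt.
V₂: ΔP = 29, V ≈ 6.42 × 29^0.623 ≈ 52.31 kt.
ΔV over 6 h = 9.53 kt → 24 h equivalent = 9.53 × 24/6 ≈ 38.12 kt.
38 kt ≥ 30 kt ⇒ rapid intensification.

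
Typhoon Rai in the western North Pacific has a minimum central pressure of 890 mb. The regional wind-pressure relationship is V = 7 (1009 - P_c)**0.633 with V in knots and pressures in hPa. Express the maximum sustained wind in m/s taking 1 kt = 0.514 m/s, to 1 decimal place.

ΔP = 1009 − 890 = 119 mb.
V ≈ 7 × 119^0.633 = 7 × 20.598 ≈ 144.185 kt.
144.185 × 0.514 ≈ 74.11 m/s → 74.1 m/s.

74.1 m/s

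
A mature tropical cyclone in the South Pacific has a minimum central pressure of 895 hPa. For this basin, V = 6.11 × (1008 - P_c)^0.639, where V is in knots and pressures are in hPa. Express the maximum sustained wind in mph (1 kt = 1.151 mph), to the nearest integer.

144 mph

ΔP = 1008 − 895 = 113 hPa.
V ≈ 6.11 × 113^0.639 = 6.11 × 20.508 ≈ 125.302 kt.
125.302 × 1.151 ≈ 144.22 mph → 144 mph.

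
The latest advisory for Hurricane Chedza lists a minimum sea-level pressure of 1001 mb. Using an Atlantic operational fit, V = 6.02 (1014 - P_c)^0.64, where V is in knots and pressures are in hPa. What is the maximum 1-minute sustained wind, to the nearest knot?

31 kt

ΔP = 1014 − 1001 = 13 mb.
13^0.64 ≈ 5.163.
V ≈ 6.02 × 5.163 ≈ 31.1 kt.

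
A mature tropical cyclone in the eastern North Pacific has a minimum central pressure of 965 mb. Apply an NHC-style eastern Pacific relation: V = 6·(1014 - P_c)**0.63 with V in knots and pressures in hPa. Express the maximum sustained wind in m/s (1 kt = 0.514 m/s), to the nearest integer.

ΔP = 1014 − 965 = 49 mb.
V ≈ 6 × 49^0.63 = 6 × 11.610 ≈ 69.659 kt.
69.659 × 0.514 ≈ 35.80 m/s → 36 m/s.

36 m/s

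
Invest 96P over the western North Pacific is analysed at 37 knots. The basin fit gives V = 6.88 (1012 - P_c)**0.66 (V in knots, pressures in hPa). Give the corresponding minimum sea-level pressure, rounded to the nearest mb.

999 mb

ΔP = (V / 6.88)^(1/0.66) = (37/6.88)^1.515.
37/6.88 = 5.378; 5.378^1.515 ≈ 12.79 mb.
P_c = 1012 − 12.79 = 999.21 ≈ 999 mb.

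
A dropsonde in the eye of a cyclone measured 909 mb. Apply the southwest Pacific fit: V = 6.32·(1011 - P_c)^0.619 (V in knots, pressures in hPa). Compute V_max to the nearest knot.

111 kt

ΔP = 1011 − 909 = 102 mb.
102^0.619 ≈ 17.512.
V ≈ 6.32 × 17.512 ≈ 110.7 kt.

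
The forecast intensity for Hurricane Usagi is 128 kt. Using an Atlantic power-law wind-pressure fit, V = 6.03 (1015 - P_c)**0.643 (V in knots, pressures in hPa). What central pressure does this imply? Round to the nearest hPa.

ΔP = (V / 6.03)^(1/0.643) = (128/6.03)^1.555.
128/6.03 = 21.227; 21.227^1.555 ≈ 115.77 hPa.
P_c = 1015 − 115.77 = 899.23 ≈ 899 hPa.

899 hPa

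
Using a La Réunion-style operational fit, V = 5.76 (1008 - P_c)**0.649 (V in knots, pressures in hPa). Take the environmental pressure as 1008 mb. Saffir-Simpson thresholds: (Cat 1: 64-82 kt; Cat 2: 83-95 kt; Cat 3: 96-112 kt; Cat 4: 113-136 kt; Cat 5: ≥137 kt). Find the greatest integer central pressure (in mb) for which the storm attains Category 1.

967 mb

Category 1 begins at V = 64 kt.
Required ΔP = (64/5.76)^(1/0.649) = 11.111^1.541 ≈ 40.86 mb.
P_c ≤ 1008 − 40.86 = 967.14, so the highest integer P_c is 967 mb.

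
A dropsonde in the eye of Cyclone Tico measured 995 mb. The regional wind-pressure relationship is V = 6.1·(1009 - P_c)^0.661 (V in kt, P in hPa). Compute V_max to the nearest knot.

ΔP = 1009 − 995 = 14 mb.
14^0.661 ≈ 5.723.
V ≈ 6.1 × 5.723 ≈ 34.9 kt.

35 kt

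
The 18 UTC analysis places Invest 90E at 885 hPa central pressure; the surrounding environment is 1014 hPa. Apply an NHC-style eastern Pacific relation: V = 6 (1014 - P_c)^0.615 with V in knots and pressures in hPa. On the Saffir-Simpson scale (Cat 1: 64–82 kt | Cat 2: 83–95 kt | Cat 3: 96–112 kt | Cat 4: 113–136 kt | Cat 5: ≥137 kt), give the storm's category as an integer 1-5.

ΔP = 1014 − 885 = 129 hPa.
V ≈ 6 × 129^0.615 = 6 × 19.86 ≈ 119 kt.
119 kt falls in the Category 4 band.

4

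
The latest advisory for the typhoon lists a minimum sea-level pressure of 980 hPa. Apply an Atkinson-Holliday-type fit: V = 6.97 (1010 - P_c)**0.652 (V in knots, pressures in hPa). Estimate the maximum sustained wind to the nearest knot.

ΔP = 1010 − 980 = 30 hPa.
30^0.652 ≈ 9.185.
V ≈ 6.97 × 9.185 ≈ 64.0 kt.

64 kt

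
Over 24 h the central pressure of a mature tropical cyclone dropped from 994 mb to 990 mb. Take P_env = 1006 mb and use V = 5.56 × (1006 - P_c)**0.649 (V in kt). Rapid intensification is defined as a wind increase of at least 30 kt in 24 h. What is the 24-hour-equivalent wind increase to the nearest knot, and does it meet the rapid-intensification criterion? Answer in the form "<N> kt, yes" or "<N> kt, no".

V₁: ΔP = 12, V ≈ 5.56 × 12^0.649 ≈ 27.89 kt.
V₂: ΔP = 16, V ≈ 5.56 × 16^0.649 ≈ 33.62 kt.
ΔV over 24 h = 5.73 kt → 24 h equivalent = 5.73 × 24/24 ≈ 5.73 kt.
6 kt < 30 kt ⇒ not rapid intensification.

6 kt, no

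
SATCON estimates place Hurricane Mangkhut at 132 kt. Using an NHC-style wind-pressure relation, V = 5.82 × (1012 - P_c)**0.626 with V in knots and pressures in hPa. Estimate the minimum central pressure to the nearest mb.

866 mb

ΔP = (V / 5.82)^(1/0.626) = (132/5.82)^1.597.
132/5.82 = 22.680; 22.680^1.597 ≈ 146.41 mb.
P_c = 1012 − 146.41 = 865.59 ≈ 866 mb.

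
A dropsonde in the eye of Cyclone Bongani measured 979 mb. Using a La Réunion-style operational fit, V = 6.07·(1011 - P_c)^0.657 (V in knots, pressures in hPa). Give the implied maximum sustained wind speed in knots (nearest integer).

ΔP = 1011 − 979 = 32 mb.
32^0.657 ≈ 9.747.
V ≈ 6.07 × 9.747 ≈ 59.2 kt.

59 kt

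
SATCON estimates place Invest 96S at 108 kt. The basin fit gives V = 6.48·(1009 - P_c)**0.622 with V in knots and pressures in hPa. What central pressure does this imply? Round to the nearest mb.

ΔP = (V / 6.48)^(1/0.622) = (108/6.48)^1.608.
108/6.48 = 16.667; 16.667^1.608 ≈ 92.13 mb.
P_c = 1009 − 92.13 = 916.87 ≈ 917 mb.

917 mb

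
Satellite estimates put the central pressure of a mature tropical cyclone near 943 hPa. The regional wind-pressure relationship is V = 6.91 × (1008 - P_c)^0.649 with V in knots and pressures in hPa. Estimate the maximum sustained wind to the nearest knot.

ΔP = 1008 − 943 = 65 hPa.
65^0.649 ≈ 15.017.
V ≈ 6.91 × 15.017 ≈ 103.8 kt.

104 kt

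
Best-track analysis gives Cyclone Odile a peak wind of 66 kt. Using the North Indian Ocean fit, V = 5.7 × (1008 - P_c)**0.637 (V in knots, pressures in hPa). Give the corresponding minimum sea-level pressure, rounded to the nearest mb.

961 mb

ΔP = (V / 5.7)^(1/0.637) = (66/5.7)^1.570.
66/5.7 = 11.579; 11.579^1.570 ≈ 46.75 mb.
P_c = 1008 − 46.75 = 961.25 ≈ 961 mb.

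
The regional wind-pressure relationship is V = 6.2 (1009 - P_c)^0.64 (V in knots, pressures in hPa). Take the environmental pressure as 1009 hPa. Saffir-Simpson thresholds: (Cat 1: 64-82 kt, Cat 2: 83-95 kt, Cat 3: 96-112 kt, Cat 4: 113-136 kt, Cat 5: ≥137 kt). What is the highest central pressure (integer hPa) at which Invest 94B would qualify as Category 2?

951 hPa

Category 2 begins at V = 83 kt.
Required ΔP = (83/6.2)^(1/0.64) = 13.387^1.562 ≈ 57.60 hPa.
P_c ≤ 1009 − 57.60 = 951.40, so the highest integer P_c is 951 hPa.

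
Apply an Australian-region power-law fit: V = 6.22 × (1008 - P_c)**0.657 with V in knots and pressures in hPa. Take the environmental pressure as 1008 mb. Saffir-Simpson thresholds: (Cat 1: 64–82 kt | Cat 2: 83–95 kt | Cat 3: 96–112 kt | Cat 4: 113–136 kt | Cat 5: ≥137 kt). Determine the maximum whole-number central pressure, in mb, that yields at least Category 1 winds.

Category 1 begins at V = 64 kt.
Required ΔP = (64/6.22)^(1/0.657) = 10.289^1.522 ≈ 34.75 mb.
P_c ≤ 1008 − 34.75 = 973.25, so the highest integer P_c is 973 mb.

973 mb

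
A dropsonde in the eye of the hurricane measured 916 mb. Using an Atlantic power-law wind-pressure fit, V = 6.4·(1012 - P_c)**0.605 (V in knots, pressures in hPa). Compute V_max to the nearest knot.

101 kt

ΔP = 1012 − 916 = 96 mb.
96^0.605 ≈ 15.822.
V ≈ 6.4 × 15.822 ≈ 101.3 kt.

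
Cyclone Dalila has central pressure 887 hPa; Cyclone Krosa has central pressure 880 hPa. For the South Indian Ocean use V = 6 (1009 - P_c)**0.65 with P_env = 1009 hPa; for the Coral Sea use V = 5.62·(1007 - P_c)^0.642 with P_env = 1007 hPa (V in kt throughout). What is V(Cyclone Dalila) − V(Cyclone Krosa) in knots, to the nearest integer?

10 kt

Cyclone Dalila: ΔP = 122; V ≈ 6 × 122^0.65 ≈ 136.23 kt.
Cyclone Krosa: ΔP = 127; V ≈ 5.62 × 127^0.642 ≈ 126.00 kt.
Difference ≈ 136.23 − 126.00 = 10.23 → 10 kt.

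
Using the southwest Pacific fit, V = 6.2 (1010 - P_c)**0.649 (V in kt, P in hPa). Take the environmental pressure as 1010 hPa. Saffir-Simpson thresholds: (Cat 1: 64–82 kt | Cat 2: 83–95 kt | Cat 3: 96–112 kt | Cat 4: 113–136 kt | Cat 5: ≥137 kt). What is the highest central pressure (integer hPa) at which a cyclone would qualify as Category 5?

892 hPa

Category 5 begins at V = 137 kt.
Required ΔP = (137/6.2)^(1/0.649) = 22.097^1.541 ≈ 117.87 hPa.
P_c ≤ 1010 − 117.87 = 892.13, so the highest integer P_c is 892 hPa.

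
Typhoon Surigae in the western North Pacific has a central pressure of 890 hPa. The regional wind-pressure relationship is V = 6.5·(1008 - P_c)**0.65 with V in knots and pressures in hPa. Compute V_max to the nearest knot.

144 kt

ΔP = 1008 − 890 = 118 hPa.
118^0.65 ≈ 22.219.
V ≈ 6.5 × 22.219 ≈ 144.4 kt.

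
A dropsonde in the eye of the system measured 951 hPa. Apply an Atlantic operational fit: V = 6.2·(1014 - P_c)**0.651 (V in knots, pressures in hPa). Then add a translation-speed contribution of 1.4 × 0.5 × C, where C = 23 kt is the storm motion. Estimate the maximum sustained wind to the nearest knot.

108 kt

ΔP = 1014 − 951 = 63 hPa.
63^0.651 ≈ 14.838.
V ≈ 6.2 × 14.838 ≈ 92.0 kt.
Translation term: 1.4 × 0.5 × 23 = 16.1 kt.
Corrected V ≈ 108.1 kt → 108 kt.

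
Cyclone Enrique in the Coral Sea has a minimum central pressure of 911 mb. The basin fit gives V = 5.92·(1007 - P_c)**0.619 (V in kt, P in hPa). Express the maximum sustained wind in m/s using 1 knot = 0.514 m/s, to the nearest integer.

51 m/s

ΔP = 1007 − 911 = 96 mb.
V ≈ 5.92 × 96^0.619 = 5.92 × 16.867 ≈ 99.850 kt.
99.850 × 0.514 ≈ 51.32 m/s → 51 m/s.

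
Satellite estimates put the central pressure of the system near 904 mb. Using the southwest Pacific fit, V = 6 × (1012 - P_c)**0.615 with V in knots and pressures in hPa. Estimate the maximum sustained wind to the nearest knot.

107 kt

ΔP = 1012 − 904 = 108 mb.
108^0.615 ≈ 17.806.
V ≈ 6 × 17.806 ≈ 106.8 kt.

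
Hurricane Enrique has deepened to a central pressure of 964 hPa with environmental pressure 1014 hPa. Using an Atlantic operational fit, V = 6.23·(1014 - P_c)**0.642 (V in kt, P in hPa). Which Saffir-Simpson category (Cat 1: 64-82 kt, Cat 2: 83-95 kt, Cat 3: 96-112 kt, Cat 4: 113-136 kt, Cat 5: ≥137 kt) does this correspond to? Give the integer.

ΔP = 1014 − 964 = 50 hPa.
V ≈ 6.23 × 50^0.642 = 6.23 × 12.32 ≈ 77 kt.
77 kt falls in the Category 1 band.

1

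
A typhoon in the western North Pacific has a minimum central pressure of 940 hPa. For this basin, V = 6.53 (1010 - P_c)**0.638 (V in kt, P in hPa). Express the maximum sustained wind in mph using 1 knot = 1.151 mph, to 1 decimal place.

ΔP = 1010 − 940 = 70 hPa.
V ≈ 6.53 × 70^0.638 = 6.53 × 15.037 ≈ 98.194 kt.
98.194 × 1.151 ≈ 113.02 mph → 113.0 mph.

113.0 mph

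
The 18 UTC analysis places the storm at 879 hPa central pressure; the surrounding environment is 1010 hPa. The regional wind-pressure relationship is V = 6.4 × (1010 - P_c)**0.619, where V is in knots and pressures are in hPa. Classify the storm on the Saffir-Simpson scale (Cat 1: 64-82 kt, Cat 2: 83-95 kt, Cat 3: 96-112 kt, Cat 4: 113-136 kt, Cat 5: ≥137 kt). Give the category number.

ΔP = 1010 − 879 = 131 hPa.
V ≈ 6.4 × 131^0.619 = 6.4 × 20.45 ≈ 131 kt.
131 kt falls in the Category 4 band.

4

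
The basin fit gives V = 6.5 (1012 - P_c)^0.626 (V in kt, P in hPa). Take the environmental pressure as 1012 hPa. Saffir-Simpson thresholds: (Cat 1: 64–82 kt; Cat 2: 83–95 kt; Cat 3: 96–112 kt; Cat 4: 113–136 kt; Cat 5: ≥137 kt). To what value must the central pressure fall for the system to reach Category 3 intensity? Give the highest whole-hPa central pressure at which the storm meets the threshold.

Category 3 begins at V = 96 kt.
Required ΔP = (96/6.5)^(1/0.626) = 14.769^1.597 ≈ 73.79 hPa.
P_c ≤ 1012 − 73.79 = 938.21, so the highest integer P_c is 938 hPa.

938 hPa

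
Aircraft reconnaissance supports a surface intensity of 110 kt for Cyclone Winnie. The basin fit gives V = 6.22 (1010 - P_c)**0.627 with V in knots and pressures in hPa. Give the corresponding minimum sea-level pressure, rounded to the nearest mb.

912 mb

ΔP = (V / 6.22)^(1/0.627) = (110/6.22)^1.595.
110/6.22 = 17.685; 17.685^1.595 ≈ 97.68 mb.
P_c = 1010 − 97.68 = 912.32 ≈ 912 mb.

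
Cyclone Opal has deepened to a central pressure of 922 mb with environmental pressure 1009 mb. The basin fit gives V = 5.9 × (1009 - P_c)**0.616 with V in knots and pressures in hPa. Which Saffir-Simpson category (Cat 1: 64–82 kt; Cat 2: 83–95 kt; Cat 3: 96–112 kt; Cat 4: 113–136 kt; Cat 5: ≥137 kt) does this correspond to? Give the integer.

2

ΔP = 1009 − 922 = 87 mb.
V ≈ 5.9 × 87^0.616 = 5.9 × 15.66 ≈ 92 kt.
92 kt falls in the Category 2 band.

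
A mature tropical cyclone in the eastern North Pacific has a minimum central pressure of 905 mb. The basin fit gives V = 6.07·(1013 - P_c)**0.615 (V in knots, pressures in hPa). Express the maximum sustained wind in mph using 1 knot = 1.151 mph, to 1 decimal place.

ΔP = 1013 − 905 = 108 mb.
V ≈ 6.07 × 108^0.615 = 6.07 × 17.806 ≈ 108.080 kt.
108.080 × 1.151 ≈ 124.40 mph → 124.4 mph.

124.4 mph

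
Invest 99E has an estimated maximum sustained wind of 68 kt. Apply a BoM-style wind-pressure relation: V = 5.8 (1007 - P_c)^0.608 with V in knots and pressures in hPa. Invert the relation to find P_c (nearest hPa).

ΔP = (V / 5.8)^(1/0.608) = (68/5.8)^1.645.
68/5.8 = 11.724; 11.724^1.645 ≈ 57.33 hPa.
P_c = 1007 − 57.33 = 949.67 ≈ 950 hPa.

950 hPa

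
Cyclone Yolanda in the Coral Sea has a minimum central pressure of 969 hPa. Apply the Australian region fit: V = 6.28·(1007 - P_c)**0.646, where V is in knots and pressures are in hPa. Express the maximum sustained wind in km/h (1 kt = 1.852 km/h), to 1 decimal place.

ΔP = 1007 − 969 = 38 hPa.
V ≈ 6.28 × 38^0.646 = 6.28 × 10.484 ≈ 65.842 kt.
65.842 × 1.852 ≈ 121.94 km/h → 121.9 km/h.

121.9 km/h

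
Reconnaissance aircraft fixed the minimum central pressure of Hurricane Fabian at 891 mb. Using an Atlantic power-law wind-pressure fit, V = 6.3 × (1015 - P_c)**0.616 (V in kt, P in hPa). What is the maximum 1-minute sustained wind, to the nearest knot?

ΔP = 1015 − 891 = 124 mb.
124^0.616 ≈ 19.478.
V ≈ 6.3 × 19.478 ≈ 122.7 kt.

123 kt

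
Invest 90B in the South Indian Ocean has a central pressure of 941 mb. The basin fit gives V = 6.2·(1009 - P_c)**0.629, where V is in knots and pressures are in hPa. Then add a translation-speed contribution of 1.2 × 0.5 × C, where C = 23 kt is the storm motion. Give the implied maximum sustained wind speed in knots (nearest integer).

102 kt

ΔP = 1009 − 941 = 68 mb.
68^0.629 ≈ 14.212.
V ≈ 6.2 × 14.212 ≈ 88.1 kt.
Translation term: 1.2 × 0.5 × 23 = 13.8 kt.
Corrected V ≈ 101.9 kt → 102 kt.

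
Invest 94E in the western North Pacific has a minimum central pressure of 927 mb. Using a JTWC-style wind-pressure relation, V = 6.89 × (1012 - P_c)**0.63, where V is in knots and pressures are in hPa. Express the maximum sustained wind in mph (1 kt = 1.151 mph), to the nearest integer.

ΔP = 1012 − 927 = 85 mb.
V ≈ 6.89 × 85^0.63 = 6.89 × 16.426 ≈ 113.176 kt.
113.176 × 1.151 ≈ 130.27 mph → 130 mph.

130 mph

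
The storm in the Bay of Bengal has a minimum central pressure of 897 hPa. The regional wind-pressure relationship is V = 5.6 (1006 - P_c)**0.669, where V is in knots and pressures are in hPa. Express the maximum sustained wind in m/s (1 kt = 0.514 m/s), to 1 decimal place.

ΔP = 1006 − 897 = 109 hPa.
V ≈ 5.6 × 109^0.669 = 5.6 × 23.070 ≈ 129.189 kt.
129.189 × 0.514 ≈ 66.40 m/s → 66.4 m/s.

66.4 m/s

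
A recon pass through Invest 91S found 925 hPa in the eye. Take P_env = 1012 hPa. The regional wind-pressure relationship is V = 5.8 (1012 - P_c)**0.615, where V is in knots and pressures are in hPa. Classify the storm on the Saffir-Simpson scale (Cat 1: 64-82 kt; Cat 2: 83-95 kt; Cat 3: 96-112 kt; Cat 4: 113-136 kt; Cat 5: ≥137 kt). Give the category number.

2

ΔP = 1012 − 925 = 87 hPa.
V ≈ 5.8 × 87^0.615 = 5.8 × 15.59 ≈ 90 kt.
90 kt falls in the Category 2 band.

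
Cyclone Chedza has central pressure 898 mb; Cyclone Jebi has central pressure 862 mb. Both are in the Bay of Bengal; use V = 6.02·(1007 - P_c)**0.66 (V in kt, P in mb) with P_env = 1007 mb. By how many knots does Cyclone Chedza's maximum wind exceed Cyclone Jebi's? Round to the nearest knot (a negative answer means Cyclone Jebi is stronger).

-28 kt

Cyclone Chedza: ΔP = 109; V ≈ 6.02 × 109^0.66 ≈ 133.14 kt.
Cyclone Jebi: ΔP = 145; V ≈ 6.02 × 145^0.66 ≈ 160.73 kt.
Difference ≈ 133.14 − 160.73 = -27.59 → -28 kt.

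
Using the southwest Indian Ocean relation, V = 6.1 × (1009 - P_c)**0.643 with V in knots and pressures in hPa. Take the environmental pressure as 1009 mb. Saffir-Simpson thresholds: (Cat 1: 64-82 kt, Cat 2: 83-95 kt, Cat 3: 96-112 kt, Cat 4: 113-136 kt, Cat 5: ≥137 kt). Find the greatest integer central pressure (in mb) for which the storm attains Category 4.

Category 4 begins at V = 113 kt.
Required ΔP = (113/6.1)^(1/0.643) = 18.525^1.555 ≈ 93.67 mb.
P_c ≤ 1009 − 93.67 = 915.33, so the highest integer P_c is 915 mb.

915 mb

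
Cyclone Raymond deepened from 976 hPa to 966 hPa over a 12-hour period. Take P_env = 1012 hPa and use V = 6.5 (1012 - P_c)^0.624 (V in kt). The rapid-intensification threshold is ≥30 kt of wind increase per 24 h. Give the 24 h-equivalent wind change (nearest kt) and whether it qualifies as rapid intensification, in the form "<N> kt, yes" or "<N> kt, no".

V₁: ΔP = 36, V ≈ 6.5 × 36^0.624 ≈ 60.82 kt.
V₂: ΔP = 46, V ≈ 6.5 × 46^0.624 ≈ 70.87 kt.
ΔV over 12 h = 10.05 kt → 24 h equivalent = 10.05 × 24/12 ≈ 20.10 kt.
20 kt < 30 kt ⇒ not rapid intensification.

20 kt, no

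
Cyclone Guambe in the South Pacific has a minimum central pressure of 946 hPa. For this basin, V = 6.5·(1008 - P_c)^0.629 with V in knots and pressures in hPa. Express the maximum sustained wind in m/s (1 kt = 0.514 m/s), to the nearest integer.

ΔP = 1008 − 946 = 62 hPa.
V ≈ 6.5 × 62^0.629 = 6.5 × 13.410 ≈ 87.162 kt.
87.162 × 0.514 ≈ 44.80 m/s → 45 m/s.

45 m/s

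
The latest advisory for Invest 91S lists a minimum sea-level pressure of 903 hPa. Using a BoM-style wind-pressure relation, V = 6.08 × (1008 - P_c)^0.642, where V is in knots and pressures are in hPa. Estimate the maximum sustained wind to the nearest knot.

ΔP = 1008 − 903 = 105 hPa.
105^0.642 ≈ 19.843.
V ≈ 6.08 × 19.843 ≈ 120.6 kt.

121 kt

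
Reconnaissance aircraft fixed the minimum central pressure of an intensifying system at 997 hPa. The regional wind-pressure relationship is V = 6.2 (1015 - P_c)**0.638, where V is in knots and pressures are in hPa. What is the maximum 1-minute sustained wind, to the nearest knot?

ΔP = 1015 − 997 = 18 hPa.
18^0.638 ≈ 6.322.
V ≈ 6.2 × 6.322 ≈ 39.2 kt.

39 kt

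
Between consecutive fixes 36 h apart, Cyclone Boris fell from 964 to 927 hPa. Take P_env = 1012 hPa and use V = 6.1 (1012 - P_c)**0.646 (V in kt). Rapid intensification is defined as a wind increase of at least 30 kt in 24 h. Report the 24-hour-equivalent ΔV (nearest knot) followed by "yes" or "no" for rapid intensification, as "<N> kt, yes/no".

22 kt, no

V₁: ΔP = 48, V ≈ 6.1 × 48^0.646 ≈ 74.37 kt.
V₂: ΔP = 85, V ≈ 6.1 × 85^0.646 ≈ 107.58 kt.
ΔV over 36 h = 33.21 kt → 24 h equivalent = 33.21 × 24/36 ≈ 22.14 kt.
22 kt < 30 kt ⇒ not rapid intensification.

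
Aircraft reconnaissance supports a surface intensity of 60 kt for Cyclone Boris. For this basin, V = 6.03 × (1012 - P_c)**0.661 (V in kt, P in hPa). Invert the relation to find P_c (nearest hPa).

ΔP = (V / 6.03)^(1/0.661) = (60/6.03)^1.513.
60/6.03 = 9.950; 9.950^1.513 ≈ 32.33 hPa.
P_c = 1012 − 32.33 = 979.67 ≈ 980 hPa.

980 hPa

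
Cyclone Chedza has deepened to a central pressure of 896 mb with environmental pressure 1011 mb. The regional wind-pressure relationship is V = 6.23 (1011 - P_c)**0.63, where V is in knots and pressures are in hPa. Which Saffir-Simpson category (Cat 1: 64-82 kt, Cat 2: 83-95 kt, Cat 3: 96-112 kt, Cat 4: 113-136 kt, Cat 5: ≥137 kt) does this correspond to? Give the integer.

ΔP = 1011 − 896 = 115 mb.
V ≈ 6.23 × 115^0.63 = 6.23 × 19.87 ≈ 124 kt.
124 kt falls in the Category 4 band.

4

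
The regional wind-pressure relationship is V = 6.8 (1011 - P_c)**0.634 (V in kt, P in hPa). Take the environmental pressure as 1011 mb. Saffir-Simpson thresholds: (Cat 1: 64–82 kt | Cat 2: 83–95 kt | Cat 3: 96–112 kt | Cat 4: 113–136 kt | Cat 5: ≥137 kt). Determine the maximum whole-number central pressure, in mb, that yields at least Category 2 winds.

Category 2 begins at V = 83 kt.
Required ΔP = (83/6.8)^(1/0.634) = 12.206^1.577 ≈ 51.74 mb.
P_c ≤ 1011 − 51.74 = 959.26, so the highest integer P_c is 959 mb.

959 mb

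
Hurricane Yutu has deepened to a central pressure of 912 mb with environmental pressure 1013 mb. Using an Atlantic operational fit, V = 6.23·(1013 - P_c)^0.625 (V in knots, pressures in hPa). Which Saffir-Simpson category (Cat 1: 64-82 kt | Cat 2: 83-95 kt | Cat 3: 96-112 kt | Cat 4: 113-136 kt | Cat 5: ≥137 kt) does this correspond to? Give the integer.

3

ΔP = 1013 − 912 = 101 mb.
V ≈ 6.23 × 101^0.625 = 6.23 × 17.89 ≈ 111 kt.
111 kt falls in the Category 3 band.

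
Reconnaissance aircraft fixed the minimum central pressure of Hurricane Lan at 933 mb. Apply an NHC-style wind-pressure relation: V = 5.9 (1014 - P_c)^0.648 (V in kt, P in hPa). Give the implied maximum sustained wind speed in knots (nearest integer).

102 kt

ΔP = 1014 − 933 = 81 mb.
81^0.648 ≈ 17.246.
V ≈ 5.9 × 17.246 ≈ 101.8 kt.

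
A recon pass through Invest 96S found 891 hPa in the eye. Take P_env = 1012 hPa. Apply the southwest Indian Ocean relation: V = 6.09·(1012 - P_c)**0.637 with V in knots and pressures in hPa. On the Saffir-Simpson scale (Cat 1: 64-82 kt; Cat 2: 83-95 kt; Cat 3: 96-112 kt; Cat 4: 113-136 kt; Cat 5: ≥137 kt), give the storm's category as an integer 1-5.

ΔP = 1012 − 891 = 121 hPa.
V ≈ 6.09 × 121^0.637 = 6.09 × 21.22 ≈ 129 kt.
129 kt falls in the Category 4 band.

4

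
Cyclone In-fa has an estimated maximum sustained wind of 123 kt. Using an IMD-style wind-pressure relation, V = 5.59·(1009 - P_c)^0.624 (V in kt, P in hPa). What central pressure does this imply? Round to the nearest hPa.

ΔP = (V / 5.59)^(1/0.624) = (123/5.59)^1.603.
123/5.59 = 22.004; 22.004^1.603 ≈ 141.72 hPa.
P_c = 1009 − 141.72 = 867.28 ≈ 867 hPa.

867 hPa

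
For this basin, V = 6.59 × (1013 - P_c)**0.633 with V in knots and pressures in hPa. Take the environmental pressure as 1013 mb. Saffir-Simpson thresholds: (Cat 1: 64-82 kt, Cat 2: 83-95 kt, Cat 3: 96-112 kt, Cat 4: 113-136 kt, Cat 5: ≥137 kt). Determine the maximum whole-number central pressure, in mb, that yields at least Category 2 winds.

Category 2 begins at V = 83 kt.
Required ΔP = (83/6.59)^(1/0.633) = 12.595^1.580 ≈ 54.71 mb.
P_c ≤ 1013 − 54.71 = 958.29, so the highest integer P_c is 958 mb.

958 mb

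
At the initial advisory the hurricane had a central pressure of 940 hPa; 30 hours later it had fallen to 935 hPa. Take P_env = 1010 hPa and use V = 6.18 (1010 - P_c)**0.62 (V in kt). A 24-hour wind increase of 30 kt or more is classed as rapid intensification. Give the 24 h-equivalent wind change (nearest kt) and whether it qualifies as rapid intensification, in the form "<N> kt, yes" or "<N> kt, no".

3 kt, no

V₁: ΔP = 70, V ≈ 6.18 × 70^0.62 ≈ 86.09 kt.
V₂: ΔP = 75, V ≈ 6.18 × 75^0.62 ≈ 89.85 kt.
ΔV over 30 h = 3.76 kt → 24 h equivalent = 3.76 × 24/30 ≈ 3.01 kt.
3 kt < 30 kt ⇒ not rapid intensification.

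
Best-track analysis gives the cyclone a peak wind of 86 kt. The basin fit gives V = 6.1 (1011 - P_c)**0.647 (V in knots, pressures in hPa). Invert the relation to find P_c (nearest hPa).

951 hPa

ΔP = (V / 6.1)^(1/0.647) = (86/6.1)^1.546.
86/6.1 = 14.098; 14.098^1.546 ≈ 59.72 hPa.
P_c = 1011 − 59.72 = 951.28 ≈ 951 hPa.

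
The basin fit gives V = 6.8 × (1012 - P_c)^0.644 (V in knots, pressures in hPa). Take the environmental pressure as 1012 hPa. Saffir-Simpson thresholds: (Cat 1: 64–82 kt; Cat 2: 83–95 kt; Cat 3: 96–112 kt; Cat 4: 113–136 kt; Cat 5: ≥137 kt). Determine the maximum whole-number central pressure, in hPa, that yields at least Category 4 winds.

933 hPa

Category 4 begins at V = 113 kt.
Required ΔP = (113/6.8)^(1/0.644) = 16.618^1.553 ≈ 78.58 hPa.
P_c ≤ 1012 − 78.58 = 933.42, so the highest integer P_c is 933 hPa.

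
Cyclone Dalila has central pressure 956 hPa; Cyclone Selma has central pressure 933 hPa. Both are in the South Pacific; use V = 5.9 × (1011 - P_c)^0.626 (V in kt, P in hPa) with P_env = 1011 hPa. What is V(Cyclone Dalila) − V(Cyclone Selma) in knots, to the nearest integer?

-18 kt

Cyclone Dalila: ΔP = 55; V ≈ 5.9 × 55^0.626 ≈ 72.50 kt.
Cyclone Selma: ΔP = 78; V ≈ 5.9 × 78^0.626 ≈ 90.22 kt.
Difference ≈ 72.50 − 90.22 = -17.72 → -18 kt.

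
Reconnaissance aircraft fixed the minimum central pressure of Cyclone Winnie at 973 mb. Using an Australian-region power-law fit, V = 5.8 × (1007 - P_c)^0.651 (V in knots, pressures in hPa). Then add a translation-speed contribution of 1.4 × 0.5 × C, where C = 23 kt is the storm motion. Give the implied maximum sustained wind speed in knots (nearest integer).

74 kt

ΔP = 1007 − 973 = 34 mb.
34^0.651 ≈ 9.931.
V ≈ 5.8 × 9.931 ≈ 57.6 kt.
Translation term: 1.4 × 0.5 × 23 = 16.1 kt.
Corrected V ≈ 73.7 kt → 74 kt.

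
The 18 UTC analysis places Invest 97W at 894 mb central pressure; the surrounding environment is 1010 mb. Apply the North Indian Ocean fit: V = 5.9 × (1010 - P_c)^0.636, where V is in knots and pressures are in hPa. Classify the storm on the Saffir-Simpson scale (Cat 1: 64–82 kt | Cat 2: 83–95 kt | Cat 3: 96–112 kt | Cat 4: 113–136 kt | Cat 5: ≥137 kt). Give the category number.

4

ΔP = 1010 − 894 = 116 mb.
V ≈ 5.9 × 116^0.636 = 5.9 × 20.56 ≈ 121 kt.
121 kt falls in the Category 4 band.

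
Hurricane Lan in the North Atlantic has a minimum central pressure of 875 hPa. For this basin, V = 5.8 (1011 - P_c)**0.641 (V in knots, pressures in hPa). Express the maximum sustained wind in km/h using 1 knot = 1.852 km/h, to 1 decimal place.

ΔP = 1011 − 875 = 136 hPa.
V ≈ 5.8 × 136^0.641 = 5.8 × 23.313 ≈ 135.215 kt.
135.215 × 1.852 ≈ 250.42 km/h → 250.4 km/h.

250.4 km/h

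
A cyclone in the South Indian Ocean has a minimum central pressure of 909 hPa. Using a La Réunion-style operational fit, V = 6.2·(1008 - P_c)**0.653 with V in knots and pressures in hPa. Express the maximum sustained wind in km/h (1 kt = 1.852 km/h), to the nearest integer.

ΔP = 1008 − 909 = 99 hPa.
V ≈ 6.2 × 99^0.653 = 6.2 × 20.098 ≈ 124.607 kt.
124.607 × 1.852 ≈ 230.77 km/h → 231 km/h.

231 km/h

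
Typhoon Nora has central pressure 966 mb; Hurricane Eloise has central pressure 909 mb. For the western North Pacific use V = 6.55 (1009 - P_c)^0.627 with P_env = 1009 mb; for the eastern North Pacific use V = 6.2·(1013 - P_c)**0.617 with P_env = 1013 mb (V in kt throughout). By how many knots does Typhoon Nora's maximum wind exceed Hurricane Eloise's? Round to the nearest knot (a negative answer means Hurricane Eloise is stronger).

Typhoon Nora: ΔP = 43; V ≈ 6.55 × 43^0.627 ≈ 69.25 kt.
Hurricane Eloise: ΔP = 104; V ≈ 6.2 × 104^0.617 ≈ 108.87 kt.
Difference ≈ 69.25 − 108.87 = -39.62 → -40 kt.

-40 kt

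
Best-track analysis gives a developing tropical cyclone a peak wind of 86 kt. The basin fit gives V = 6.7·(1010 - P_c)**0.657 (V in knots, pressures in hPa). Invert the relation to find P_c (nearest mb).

ΔP = (V / 6.7)^(1/0.657) = (86/6.7)^1.522.
86/6.7 = 12.836; 12.836^1.522 ≈ 48.65 mb.
P_c = 1010 − 48.65 = 961.35 ≈ 961 mb.

961 mb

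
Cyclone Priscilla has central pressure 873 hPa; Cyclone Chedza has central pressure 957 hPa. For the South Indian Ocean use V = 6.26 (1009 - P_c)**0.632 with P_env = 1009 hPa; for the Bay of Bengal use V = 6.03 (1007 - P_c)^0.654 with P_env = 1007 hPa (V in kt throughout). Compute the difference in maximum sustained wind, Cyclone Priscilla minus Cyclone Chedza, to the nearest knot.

Cyclone Priscilla: ΔP = 136; V ≈ 6.26 × 136^0.632 ≈ 139.63 kt.
Cyclone Chedza: ΔP = 50; V ≈ 6.03 × 50^0.654 ≈ 77.88 kt.
Difference ≈ 139.63 − 77.88 = 61.75 → 62 kt.

62 kt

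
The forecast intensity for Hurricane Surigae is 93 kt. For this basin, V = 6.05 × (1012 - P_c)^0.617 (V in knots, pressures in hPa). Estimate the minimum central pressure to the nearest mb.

ΔP = (V / 6.05)^(1/0.617) = (93/6.05)^1.621.
93/6.05 = 15.372; 15.372^1.621 ≈ 83.83 mb.
P_c = 1012 − 83.83 = 928.17 ≈ 928 mb.

928 mb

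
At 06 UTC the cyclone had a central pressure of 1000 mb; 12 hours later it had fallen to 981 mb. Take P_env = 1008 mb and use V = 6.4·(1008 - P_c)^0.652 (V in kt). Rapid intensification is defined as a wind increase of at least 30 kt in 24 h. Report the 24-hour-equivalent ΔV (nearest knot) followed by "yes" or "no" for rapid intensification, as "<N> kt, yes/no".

V₁: ΔP = 8, V ≈ 6.4 × 8^0.652 ≈ 24.83 kt.
V₂: ΔP = 27, V ≈ 6.4 × 27^0.652 ≈ 54.88 kt.
ΔV over 12 h = 30.05 kt → 24 h equivalent = 30.05 × 24/12 ≈ 60.10 kt.
60 kt ≥ 30 kt ⇒ rapid intensification.

60 kt, yes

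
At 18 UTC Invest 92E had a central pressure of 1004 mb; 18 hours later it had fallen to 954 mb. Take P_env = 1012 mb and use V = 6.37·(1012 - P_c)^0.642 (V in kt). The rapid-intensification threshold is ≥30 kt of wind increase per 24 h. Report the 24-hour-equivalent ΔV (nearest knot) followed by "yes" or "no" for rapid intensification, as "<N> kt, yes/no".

V₁: ΔP = 8, V ≈ 6.37 × 8^0.642 ≈ 24.21 kt.
V₂: ΔP = 58, V ≈ 6.37 × 58^0.642 ≈ 86.35 kt.
ΔV over 18 h = 62.14 kt → 24 h equivalent = 62.14 × 24/18 ≈ 82.85 kt.
83 kt ≥ 30 kt ⇒ rapid intensification.

83 kt, yes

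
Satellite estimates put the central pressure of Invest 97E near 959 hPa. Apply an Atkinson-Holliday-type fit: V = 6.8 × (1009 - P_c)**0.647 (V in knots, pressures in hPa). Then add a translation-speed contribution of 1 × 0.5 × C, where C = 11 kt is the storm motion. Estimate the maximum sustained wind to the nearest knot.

ΔP = 1009 − 959 = 50 hPa.
50^0.647 ≈ 12.567.
V ≈ 6.8 × 12.567 ≈ 85.5 kt.
Translation term: 1 × 0.5 × 11 = 5.5 kt.
Corrected V ≈ 91 kt → 91 kt.

91 kt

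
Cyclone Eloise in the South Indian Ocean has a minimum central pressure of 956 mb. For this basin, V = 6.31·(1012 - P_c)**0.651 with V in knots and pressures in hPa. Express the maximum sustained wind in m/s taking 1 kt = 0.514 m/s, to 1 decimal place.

44.6 m/s

ΔP = 1012 − 956 = 56 mb.
V ≈ 6.31 × 56^0.651 = 6.31 × 13.743 ≈ 86.716 kt.
86.716 × 0.514 ≈ 44.57 m/s → 44.6 m/s.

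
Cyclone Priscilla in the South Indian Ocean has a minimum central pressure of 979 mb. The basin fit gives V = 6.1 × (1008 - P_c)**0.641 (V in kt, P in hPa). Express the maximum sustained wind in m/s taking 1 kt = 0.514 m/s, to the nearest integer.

27 m/s

ΔP = 1008 − 979 = 29 mb.
V ≈ 6.1 × 29^0.641 = 6.1 × 8.658 ≈ 52.811 kt.
52.811 × 0.514 ≈ 27.15 m/s → 27 m/s.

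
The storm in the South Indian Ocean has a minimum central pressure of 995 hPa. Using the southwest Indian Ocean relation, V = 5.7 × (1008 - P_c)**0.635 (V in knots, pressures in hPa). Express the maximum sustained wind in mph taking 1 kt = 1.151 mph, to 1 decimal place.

33.4 mph

ΔP = 1008 − 995 = 13 hPa.
V ≈ 5.7 × 13^0.635 = 5.7 × 5.097 ≈ 29.056 kt.
29.056 × 1.151 ≈ 33.44 mph → 33.4 mph.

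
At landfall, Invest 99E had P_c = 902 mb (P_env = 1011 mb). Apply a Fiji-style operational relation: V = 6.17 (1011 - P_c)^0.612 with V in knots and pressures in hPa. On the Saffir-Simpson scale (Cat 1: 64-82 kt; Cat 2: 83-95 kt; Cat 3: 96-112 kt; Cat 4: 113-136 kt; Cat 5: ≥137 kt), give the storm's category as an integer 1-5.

ΔP = 1011 − 902 = 109 mb.
V ≈ 6.17 × 109^0.612 = 6.17 × 17.66 ≈ 109 kt.
109 kt falls in the Category 3 band.

3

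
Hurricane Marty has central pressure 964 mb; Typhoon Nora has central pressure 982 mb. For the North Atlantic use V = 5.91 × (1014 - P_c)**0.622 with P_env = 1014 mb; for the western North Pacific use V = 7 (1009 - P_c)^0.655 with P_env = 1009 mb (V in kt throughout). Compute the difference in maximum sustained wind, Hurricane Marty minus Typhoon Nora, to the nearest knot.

7 kt

Hurricane Marty: ΔP = 50; V ≈ 5.91 × 50^0.622 ≈ 67.35 kt.
Typhoon Nora: ΔP = 27; V ≈ 7 × 27^0.655 ≈ 60.62 kt.
Difference ≈ 67.35 − 60.62 = 6.73 → 7 kt.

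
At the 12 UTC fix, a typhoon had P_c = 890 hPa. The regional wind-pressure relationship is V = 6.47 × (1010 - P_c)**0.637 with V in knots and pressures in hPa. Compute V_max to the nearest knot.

137 kt

ΔP = 1010 − 890 = 120 hPa.
120^0.637 ≈ 21.108.
V ≈ 6.47 × 21.108 ≈ 136.6 kt.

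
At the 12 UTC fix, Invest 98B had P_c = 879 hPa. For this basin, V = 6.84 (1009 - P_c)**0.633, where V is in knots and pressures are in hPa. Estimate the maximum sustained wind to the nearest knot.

ΔP = 1009 − 879 = 130 hPa.
130^0.633 ≈ 21.783.
V ≈ 6.84 × 21.783 ≈ 149.0 kt.

149 kt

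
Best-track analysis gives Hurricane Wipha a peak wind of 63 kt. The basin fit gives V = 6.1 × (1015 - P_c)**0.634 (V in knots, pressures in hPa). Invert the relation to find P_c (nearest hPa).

ΔP = (V / 6.1)^(1/0.634) = (63/6.1)^1.577.
63/6.1 = 10.328; 10.328^1.577 ≈ 39.75 hPa.
P_c = 1015 − 39.75 = 975.25 ≈ 975 hPa.

975 hPa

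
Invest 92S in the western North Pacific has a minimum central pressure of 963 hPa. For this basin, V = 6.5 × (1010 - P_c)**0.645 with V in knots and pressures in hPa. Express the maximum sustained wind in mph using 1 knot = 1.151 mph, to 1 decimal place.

ΔP = 1010 − 963 = 47 hPa.
V ≈ 6.5 × 47^0.645 = 6.5 × 11.981 ≈ 77.878 kt.
77.878 × 1.151 ≈ 89.64 mph → 89.6 mph.

89.6 mph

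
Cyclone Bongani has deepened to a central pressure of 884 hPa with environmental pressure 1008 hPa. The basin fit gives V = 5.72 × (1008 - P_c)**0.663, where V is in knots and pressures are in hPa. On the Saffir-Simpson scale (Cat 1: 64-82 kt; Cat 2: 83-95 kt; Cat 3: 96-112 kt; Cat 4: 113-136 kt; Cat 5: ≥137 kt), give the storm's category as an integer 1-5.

ΔP = 1008 − 884 = 124 hPa.
V ≈ 5.72 × 124^0.663 = 5.72 × 24.43 ≈ 140 kt.
140 kt falls in the Category 5 band.

5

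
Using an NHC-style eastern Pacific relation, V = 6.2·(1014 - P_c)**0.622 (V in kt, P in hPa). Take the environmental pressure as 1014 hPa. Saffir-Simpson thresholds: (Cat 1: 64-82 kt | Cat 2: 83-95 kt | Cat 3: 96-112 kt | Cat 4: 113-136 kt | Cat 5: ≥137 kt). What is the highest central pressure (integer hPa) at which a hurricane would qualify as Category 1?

971 hPa

Category 1 begins at V = 64 kt.
Required ΔP = (64/6.2)^(1/0.622) = 10.323^1.608 ≈ 42.65 hPa.
P_c ≤ 1014 − 42.65 = 971.35, so the highest integer P_c is 971 hPa.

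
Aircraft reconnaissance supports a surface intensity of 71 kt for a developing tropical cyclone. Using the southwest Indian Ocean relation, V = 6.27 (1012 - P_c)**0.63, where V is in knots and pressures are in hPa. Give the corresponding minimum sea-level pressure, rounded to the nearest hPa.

965 hPa

ΔP = (V / 6.27)^(1/0.63) = (71/6.27)^1.587.
71/6.27 = 11.324; 11.324^1.587 ≈ 47.10 hPa.
P_c = 1012 − 47.10 = 964.90 ≈ 965 hPa.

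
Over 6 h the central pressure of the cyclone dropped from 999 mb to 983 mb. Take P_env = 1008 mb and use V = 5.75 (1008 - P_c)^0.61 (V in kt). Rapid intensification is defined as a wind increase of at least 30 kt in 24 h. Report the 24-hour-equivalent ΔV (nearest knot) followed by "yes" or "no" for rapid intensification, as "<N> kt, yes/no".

V₁: ΔP = 9, V ≈ 5.75 × 9^0.61 ≈ 21.97 kt.
V₂: ΔP = 25, V ≈ 5.75 × 25^0.61 ≈ 40.96 kt.
ΔV over 6 h = 18.99 kt → 24 h equivalent = 18.99 × 24/6 ≈ 75.96 kt.
76 kt ≥ 30 kt ⇒ rapid intensification.

76 kt, yes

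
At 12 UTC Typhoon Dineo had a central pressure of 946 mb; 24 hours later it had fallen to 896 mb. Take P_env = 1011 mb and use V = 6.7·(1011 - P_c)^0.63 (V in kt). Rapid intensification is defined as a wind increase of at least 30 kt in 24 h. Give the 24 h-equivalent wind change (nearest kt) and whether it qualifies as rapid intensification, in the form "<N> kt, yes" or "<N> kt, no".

V₁: ΔP = 65, V ≈ 6.7 × 65^0.63 ≈ 92.94 kt.
V₂: ΔP = 115, V ≈ 6.7 × 115^0.63 ≈ 133.14 kt.
ΔV over 24 h = 40.20 kt → 24 h equivalent = 40.20 × 24/24 ≈ 40.20 kt.
40 kt ≥ 30 kt ⇒ rapid intensification.

40 kt, yes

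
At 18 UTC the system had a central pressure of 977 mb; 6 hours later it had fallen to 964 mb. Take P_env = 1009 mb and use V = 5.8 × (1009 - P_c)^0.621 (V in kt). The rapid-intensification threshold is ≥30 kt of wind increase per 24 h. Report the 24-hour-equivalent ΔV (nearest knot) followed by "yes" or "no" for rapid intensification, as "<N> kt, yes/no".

47 kt, yes

V₁: ΔP = 32, V ≈ 5.8 × 32^0.621 ≈ 49.90 kt.
V₂: ΔP = 45, V ≈ 5.8 × 45^0.621 ≈ 61.67 kt.
ΔV over 6 h = 11.77 kt → 24 h equivalent = 11.77 × 24/6 ≈ 47.08 kt.
47 kt ≥ 30 kt ⇒ rapid intensification.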